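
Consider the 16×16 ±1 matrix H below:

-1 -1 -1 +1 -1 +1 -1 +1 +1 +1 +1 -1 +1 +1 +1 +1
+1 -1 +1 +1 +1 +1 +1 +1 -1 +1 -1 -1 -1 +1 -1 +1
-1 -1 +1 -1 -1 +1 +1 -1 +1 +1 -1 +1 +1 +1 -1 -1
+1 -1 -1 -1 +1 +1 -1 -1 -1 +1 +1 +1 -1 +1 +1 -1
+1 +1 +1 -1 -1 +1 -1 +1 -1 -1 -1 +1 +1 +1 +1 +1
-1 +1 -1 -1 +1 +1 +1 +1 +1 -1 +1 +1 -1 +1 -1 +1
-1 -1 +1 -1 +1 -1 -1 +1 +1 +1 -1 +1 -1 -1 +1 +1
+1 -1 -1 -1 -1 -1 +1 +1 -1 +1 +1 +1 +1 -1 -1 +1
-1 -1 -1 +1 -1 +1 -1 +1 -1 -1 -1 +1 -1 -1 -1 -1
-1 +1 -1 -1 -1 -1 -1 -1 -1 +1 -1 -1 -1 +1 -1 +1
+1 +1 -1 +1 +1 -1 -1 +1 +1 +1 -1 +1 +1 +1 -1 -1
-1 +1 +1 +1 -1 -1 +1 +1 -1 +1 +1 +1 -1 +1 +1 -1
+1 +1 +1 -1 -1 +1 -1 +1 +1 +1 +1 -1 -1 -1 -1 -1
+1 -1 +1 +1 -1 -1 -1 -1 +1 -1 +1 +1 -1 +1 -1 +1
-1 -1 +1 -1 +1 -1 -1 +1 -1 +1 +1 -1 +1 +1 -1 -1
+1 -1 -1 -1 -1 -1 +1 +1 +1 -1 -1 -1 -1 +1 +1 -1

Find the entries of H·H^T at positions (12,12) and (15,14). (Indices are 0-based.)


Row 12 of H: [1, 1, 1, -1, -1, 1, -1, 1, 1, 1, 1, -1, -1, -1, -1, -1].
Row 14 of H: [-1, -1, 1, -1, 1, -1, -1, 1, -1, 1, 1, -1, 1, 1, -1, -1].
Row 15 of H: [1, -1, -1, -1, -1, -1, 1, 1, 1, -1, -1, -1, -1, 1, 1, -1].
(H·H^T)[12][12] = Σ_j H[12][j]·H[12][j] = (1)² + (1)² + (1)² + (-1)² + (-1)² + (1)² + (-1)² + (1)² + (1)² + (1)² + (1)² + (-1)² + (-1)² + (-1)² + (-1)² + (-1)² = 1 + 1 + 1 + 1 + 1 + 1 + 1 + 1 + 1 + 1 + 1 + 1 + 1 + 1 + 1 + 1 = 16.
(H·H^T)[15][14] = Σ_j H[15][j]·H[14][j] = (1)·(-1) + (-1)·(-1) + (-1)·(1) + (-1)·(-1) + (-1)·(1) + (-1)·(-1) + (1)·(-1) + (1)·(1) + (1)·(-1) + (-1)·(1) + (-1)·(1) + (-1)·(-1) + (-1)·(1) + (1)·(1) + (1)·(-1) + (-1)·(-1) = -1 + 1 + -1 + 1 + -1 + 1 + -1 + 1 + -1 + -1 + -1 + 1 + -1 + 1 + -1 + 1 = -2.
Rows 15 and 14 are not orthogonal (dot product = -2 ≠ 0), so H is not a Hadamard matrix.

(12,12) entry = 16; (15,14) entry = -2.


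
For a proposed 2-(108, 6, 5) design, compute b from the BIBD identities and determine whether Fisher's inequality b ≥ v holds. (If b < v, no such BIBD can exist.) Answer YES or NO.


r = λ(v − 1)/(k − 1) = 5·107/5 = 107.
b = vr/k = 108·107/6 = 1926.
Fisher's inequality: b ≥ v ⇔ 1926 ≥ 108? YES.

YES


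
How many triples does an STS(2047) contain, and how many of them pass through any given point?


An STS(v) is a 2-(v, 3, 1) BIBD: block size k = 3, λ = 1.
Replication: r(k − 1) = λ(v − 1) ⇒ r·2 = 2047 − 1 = 2046 ⇒ r = 1023.
Block count: bk = vr ⇒ b·3 = 2047·1023 = 2094081 ⇒ b = 698027.

r = 1023, b = 698027.


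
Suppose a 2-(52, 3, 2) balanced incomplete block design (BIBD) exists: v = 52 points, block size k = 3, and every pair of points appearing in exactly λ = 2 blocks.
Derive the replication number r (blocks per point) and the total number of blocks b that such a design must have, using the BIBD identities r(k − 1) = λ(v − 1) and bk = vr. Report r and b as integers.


Any 2-(v, k, λ) BIBD satisfies two necessary conditions:
  (i)  Each point sits in r blocks, and counting incidences through any fixed point gives r(k − 1) = λ(v − 1), so r = λ(v − 1)/(k − 1).
  (ii) Total incidences bk = vr, so b = vr/k.
Step 1: r = λ(v − 1)/(k − 1) = 2·(52 − 1)/(3 − 1) = 2·51/2 = 102/2 = 51.
Step 2: b = vr/k = 52·51/3 = 2652/3 = 884.
Check integrality: r = 51 ∈ Z ✓, b = 884 ∈ Z ✓.
(These identities are necessary conditions: they determine r and b for any design with these parameters, but do not by themselves prove that one exists.)

r = 51, b = 884.


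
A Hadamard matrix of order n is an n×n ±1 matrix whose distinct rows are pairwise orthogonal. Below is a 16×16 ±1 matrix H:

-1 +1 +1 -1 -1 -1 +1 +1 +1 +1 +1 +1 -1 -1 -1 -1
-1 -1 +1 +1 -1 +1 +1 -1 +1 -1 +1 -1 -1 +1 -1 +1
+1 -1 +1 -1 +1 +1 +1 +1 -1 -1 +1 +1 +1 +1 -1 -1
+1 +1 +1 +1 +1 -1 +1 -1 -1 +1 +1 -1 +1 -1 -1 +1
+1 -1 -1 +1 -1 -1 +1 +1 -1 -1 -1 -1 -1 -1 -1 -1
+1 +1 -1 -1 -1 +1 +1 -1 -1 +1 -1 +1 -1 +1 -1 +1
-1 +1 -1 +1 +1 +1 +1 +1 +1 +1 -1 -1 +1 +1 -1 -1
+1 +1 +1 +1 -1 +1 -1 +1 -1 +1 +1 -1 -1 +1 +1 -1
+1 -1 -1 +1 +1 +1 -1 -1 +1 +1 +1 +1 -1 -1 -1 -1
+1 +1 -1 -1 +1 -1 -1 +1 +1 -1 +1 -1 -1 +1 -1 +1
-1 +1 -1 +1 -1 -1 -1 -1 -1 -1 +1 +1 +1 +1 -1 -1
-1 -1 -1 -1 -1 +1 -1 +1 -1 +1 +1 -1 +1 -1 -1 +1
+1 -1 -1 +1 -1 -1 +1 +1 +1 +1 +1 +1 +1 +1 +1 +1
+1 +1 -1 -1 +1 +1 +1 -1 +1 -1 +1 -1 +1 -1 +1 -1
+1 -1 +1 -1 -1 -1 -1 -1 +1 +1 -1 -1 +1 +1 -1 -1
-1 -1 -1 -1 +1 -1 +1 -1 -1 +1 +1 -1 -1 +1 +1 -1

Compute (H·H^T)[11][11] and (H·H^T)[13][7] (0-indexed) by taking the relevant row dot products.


Row 7 of H: [1, 1, 1, 1, -1, 1, -1, 1, -1, 1, 1, -1, -1, 1, 1, -1].
Row 11 of H: [-1, -1, -1, -1, -1, 1, -1, 1, -1, 1, 1, -1, 1, -1, -1, 1].
Row 13 of H: [1, 1, -1, -1, 1, 1, 1, -1, 1, -1, 1, -1, 1, -1, 1, -1].
(H·H^T)[11][11] = Σ_j H[11][j]·H[11][j] = (-1)² + (-1)² + (-1)² + (-1)² + (-1)² + (1)² + (-1)² + (1)² + (-1)² + (1)² + (1)² + (-1)² + (1)² + (-1)² + (-1)² + (1)² = 1 + 1 + 1 + 1 + 1 + 1 + 1 + 1 + 1 + 1 + 1 + 1 + 1 + 1 + 1 + 1 = 16.
(H·H^T)[13][7] = Σ_j H[13][j]·H[7][j] = (1)·(1) + (1)·(1) + (-1)·(1) + (-1)·(1) + (1)·(-1) + (1)·(1) + (1)·(-1) + (-1)·(1) + (1)·(-1) + (-1)·(1) + (1)·(1) + (-1)·(-1) + (1)·(-1) + (-1)·(1) + (1)·(1) + (-1)·(-1) = 1 + 1 + -1 + -1 + -1 + 1 + -1 + -1 + -1 + -1 + 1 + 1 + -1 + -1 + 1 + 1 = -2.
Rows 13 and 7 are not orthogonal (dot product = -2 ≠ 0), so H is not a Hadamard matrix.

(11,11) entry = 16; (13,7) entry = -2.


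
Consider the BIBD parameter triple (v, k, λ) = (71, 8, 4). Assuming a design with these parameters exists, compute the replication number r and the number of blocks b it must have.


Any 2-(v, k, λ) BIBD satisfies two necessary conditions:
  (i)  Each point sits in r blocks, and counting incidences through any fixed point gives r(k − 1) = λ(v − 1), so r = λ(v − 1)/(k − 1).
  (ii) Total incidences bk = vr, so b = vr/k.
Step 1: r = λ(v − 1)/(k − 1) = 4·(71 − 1)/(8 − 1) = 4·70/7 = 280/7 = 40.
Step 2: b = vr/k = 71·40/8 = 2840/8 = 355.
Check integrality: r = 40 ∈ Z ✓, b = 355 ∈ Z ✓.
(These identities are necessary conditions: they determine r and b for any design with these parameters, but do not by themselves prove that one exists.)

r = 40, b = 355.


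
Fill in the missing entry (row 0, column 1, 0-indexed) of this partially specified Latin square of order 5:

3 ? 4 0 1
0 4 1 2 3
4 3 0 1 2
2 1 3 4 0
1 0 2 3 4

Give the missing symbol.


Row 0 contains symbols [0, 1, 3, 4] — missing [2].
Column 1 contains symbols [0, 1, 3, 4] — missing [2].
The missing symbol must appear in both missing sets; intersection = [2].
Therefore the hidden value is 2.

Missing value = 2.


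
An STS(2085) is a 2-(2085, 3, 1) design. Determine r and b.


An STS(v) is a 2-(v, 3, 1) BIBD: block size k = 3, λ = 1.
Replication: r(k − 1) = λ(v − 1) ⇒ r·2 = 2085 − 1 = 2084 ⇒ r = 1042.
Block count: bk = vr ⇒ b·3 = 2085·1042 = 2172570 ⇒ b = 724190.

r = 1042, b = 724190.


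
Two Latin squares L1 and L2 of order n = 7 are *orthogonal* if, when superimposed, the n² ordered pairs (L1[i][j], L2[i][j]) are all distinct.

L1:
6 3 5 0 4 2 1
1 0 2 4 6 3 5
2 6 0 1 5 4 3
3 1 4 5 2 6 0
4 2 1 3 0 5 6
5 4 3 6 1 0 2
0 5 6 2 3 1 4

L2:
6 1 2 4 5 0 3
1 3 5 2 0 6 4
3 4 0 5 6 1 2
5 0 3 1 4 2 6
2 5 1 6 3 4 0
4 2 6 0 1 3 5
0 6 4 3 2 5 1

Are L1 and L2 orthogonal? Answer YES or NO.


Form the n² = 49 superimposed pairs (L1[i][j], L2[i][j]), row by row (rows and columns indexed from 0):
row 0: (6,6) (3,1) (5,2) (0,4) (4,5) (2,0) (1,3)
row 1: (1,1) (0,3) (2,5) (4,2) (6,0) (3,6) (5,4)
row 2: (2,3) (6,4) (0,0) (1,5) (5,6) (4,1) (3,2)
row 3: (3,5) (1,0) (4,3) (5,1) (2,4) (6,2) (0,6)
row 4: (4,2) (2,5) (1,1) (3,6) (0,3) (5,4) (6,0)
row 5: (5,4) (4,2) (3,6) (6,0) (1,1) (0,3) (2,5)
row 6: (0,0) (5,6) (6,4) (2,3) (3,2) (1,5) (4,1)
Orthogonality requires all 49 pairs distinct.
But the pair (4,2) repeats: cell (1,3) has L1 = 4, L2 = 2, and cell (4,0) has L1 = 4, L2 = 2.
A repeated pair means some other pair never occurs (only 28 distinct pairs out of 49), so the squares are not orthogonal.
Conclusion: NO.

NO


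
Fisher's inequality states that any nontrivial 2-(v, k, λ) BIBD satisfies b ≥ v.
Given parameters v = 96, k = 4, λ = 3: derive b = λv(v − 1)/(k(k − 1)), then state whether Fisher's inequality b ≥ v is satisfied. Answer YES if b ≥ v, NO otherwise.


r = λ(v − 1)/(k − 1) = 3·95/3 = 95.
b = vr/k = 96·95/4 = 2280.
Fisher's inequality: b ≥ v ⇔ 2280 ≥ 96? YES.

YES


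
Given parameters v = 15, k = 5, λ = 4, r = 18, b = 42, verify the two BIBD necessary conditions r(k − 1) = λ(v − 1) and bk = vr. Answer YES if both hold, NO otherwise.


Condition (i): r(k − 1) = 18·4 = 72; λ(v − 1) = 4·14 = 56. Match? NO.
Condition (ii): bk = 42·5 = 210; vr = 15·18 = 270. Match? NO.
Both conditions hold? NO.

NO


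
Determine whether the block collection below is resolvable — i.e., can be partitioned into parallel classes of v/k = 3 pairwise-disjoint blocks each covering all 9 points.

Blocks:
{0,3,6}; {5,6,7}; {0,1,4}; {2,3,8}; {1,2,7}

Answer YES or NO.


v = 9, block size k = 3, number of blocks = 5.
For resolvability, blocks must partition into parallel classes of size v/k = 3.
Total blocks must therefore be a multiple of 3: 5 = 3·1 + 2 ⇒ not divisible ✗.
Resolvable? NO.

NO


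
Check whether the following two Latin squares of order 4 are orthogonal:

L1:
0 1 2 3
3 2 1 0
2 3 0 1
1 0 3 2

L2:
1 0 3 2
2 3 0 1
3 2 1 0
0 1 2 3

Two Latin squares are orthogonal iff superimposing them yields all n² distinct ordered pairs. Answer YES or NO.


Form the n² = 16 superimposed pairs (L1[i][j], L2[i][j]), row by row (rows and columns indexed from 0):
row 0: (0,1) (1,0) (2,3) (3,2)
row 1: (3,2) (2,3) (1,0) (0,1)
row 2: (2,3) (3,2) (0,1) (1,0)
row 3: (1,0) (0,1) (3,2) (2,3)
Orthogonality requires all 16 pairs distinct.
But the pair (3,2) repeats: cell (0,3) has L1 = 3, L2 = 2, and cell (1,0) has L1 = 3, L2 = 2.
A repeated pair means some other pair never occurs (only 4 distinct pairs out of 16), so the squares are not orthogonal.
Conclusion: NO.

NO


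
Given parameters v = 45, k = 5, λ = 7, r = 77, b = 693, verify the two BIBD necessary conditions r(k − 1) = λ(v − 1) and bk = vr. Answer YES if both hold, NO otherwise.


Condition (i): r(k − 1) = 77·4 = 308; λ(v − 1) = 7·44 = 308. Match? YES.
Condition (ii): bk = 693·5 = 3465; vr = 45·77 = 3465. Match? YES.
Both conditions hold? YES.

YES


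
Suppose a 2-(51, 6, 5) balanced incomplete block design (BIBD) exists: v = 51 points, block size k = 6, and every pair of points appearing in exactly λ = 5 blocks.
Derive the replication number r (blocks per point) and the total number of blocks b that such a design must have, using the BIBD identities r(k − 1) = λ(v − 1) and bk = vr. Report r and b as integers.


Any 2-(v, k, λ) BIBD satisfies two necessary conditions:
  (i)  Each point sits in r blocks, and counting incidences through any fixed point gives r(k − 1) = λ(v − 1), so r = λ(v − 1)/(k − 1).
  (ii) Total incidences bk = vr, so b = vr/k.
Step 1: r = λ(v − 1)/(k − 1) = 5·(51 − 1)/(6 − 1) = 5·50/5 = 250/5 = 50.
Step 2: b = vr/k = 51·50/6 = 2550/6 = 425.
Check integrality: r = 50 ∈ Z ✓, b = 425 ∈ Z ✓.
(These identities are necessary conditions: they determine r and b for any design with these parameters, but do not by themselves prove that one exists.)

r = 50, b = 425.


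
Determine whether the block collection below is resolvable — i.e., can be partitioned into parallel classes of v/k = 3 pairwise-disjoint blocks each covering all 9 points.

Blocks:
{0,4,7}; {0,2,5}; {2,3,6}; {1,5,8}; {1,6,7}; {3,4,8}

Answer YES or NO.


v = 9, block size k = 3, number of blocks = 6.
For resolvability, blocks must partition into parallel classes of size v/k = 3.
Total blocks must therefore be a multiple of 3: 6 = 3·2 + 0 ⇒ divisible ✓.
Greedy packing gives 2 candidate class(es). Each should be a full parallel class (size 3, covers all 9 points).
  Class 1 (3 blocks): {0,4,7}; {2,3,6}; {1,5,8}. Points covered: [0, 1, 2, 3, 4, 5, 6, 7, 8].
  Class 2 (3 blocks): {0,2,5}; {1,6,7}; {3,4,8}. Points covered: [0, 1, 2, 3, 4, 5, 6, 7, 8].
All classes full (size 3)? YES. All classes cover every point? YES.
Resolvable? YES.

YES


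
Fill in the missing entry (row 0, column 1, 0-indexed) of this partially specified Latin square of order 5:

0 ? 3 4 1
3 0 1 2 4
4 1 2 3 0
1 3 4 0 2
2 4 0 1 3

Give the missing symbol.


Row 0 contains symbols [0, 1, 3, 4] — missing [2].
Column 1 contains symbols [0, 1, 3, 4] — missing [2].
The missing symbol must appear in both missing sets; intersection = [2].
Therefore the hidden value is 2.

Missing value = 2.


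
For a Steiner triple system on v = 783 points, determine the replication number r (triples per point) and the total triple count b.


An STS(v) is a 2-(v, 3, 1) BIBD: block size k = 3, λ = 1.
Replication: r(k − 1) = λ(v − 1) ⇒ r·2 = 783 − 1 = 782 ⇒ r = 391.
Block count: b = v(v − 1)/6 = 783·782/6 = 612306/6 = 102051.

r = 391, b = 102051.


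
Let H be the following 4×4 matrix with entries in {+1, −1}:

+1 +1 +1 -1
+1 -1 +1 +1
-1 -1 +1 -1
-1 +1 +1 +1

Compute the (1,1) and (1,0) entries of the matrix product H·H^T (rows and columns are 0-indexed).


Row 0 of H: [1, 1, 1, -1].
Row 1 of H: [1, -1, 1, 1].
(H·H^T)[1][1] = Σ_j H[1][j]·H[1][j] = (1)² + (-1)² + (1)² + (1)² = 1 + 1 + 1 + 1 = 4.
(H·H^T)[1][0] = Σ_j H[1][j]·H[0][j] = (1)·(1) + (-1)·(1) + (1)·(1) + (1)·(-1) = 1 + -1 + 1 + -1 = 0.
So rows 1 and 0 are orthogonal; the diagonal entry equals n = 4.

(1,1) entry = 4; (1,0) entry = 0.


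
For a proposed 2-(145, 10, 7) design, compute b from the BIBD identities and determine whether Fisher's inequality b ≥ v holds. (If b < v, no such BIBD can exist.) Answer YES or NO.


r = λ(v − 1)/(k − 1) = 7·144/9 = 112.
b = vr/k = 145·112/10 = 1624.
Fisher's inequality: b ≥ v ⇔ 1624 ≥ 145? YES.

YES


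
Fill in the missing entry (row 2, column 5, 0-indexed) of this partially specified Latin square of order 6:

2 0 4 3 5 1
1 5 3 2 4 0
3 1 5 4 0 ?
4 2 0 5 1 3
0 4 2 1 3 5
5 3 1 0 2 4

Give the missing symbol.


Row 2 contains symbols [0, 1, 3, 4, 5] — missing [2].
Column 5 contains symbols [0, 1, 3, 4, 5] — missing [2].
The missing symbol must appear in both missing sets; intersection = [2].
Therefore the hidden value is 2.

Missing value = 2.


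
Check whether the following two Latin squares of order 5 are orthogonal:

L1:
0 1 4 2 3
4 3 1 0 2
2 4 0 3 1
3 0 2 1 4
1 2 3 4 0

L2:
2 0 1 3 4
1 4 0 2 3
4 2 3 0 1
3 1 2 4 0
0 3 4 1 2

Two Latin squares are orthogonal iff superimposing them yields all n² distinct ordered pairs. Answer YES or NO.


Form the n² = 25 superimposed pairs (L1[i][j], L2[i][j]), row by row (rows and columns indexed from 0):
row 0: (0,2) (1,0) (4,1) (2,3) (3,4)
row 1: (4,1) (3,4) (1,0) (0,2) (2,3)
row 2: (2,4) (4,2) (0,3) (3,0) (1,1)
row 3: (3,3) (0,1) (2,2) (1,4) (4,0)
row 4: (1,0) (2,3) (3,4) (4,1) (0,2)
Orthogonality requires all 25 pairs distinct.
But the pair (4,1) repeats: cell (0,2) has L1 = 4, L2 = 1, and cell (1,0) has L1 = 4, L2 = 1.
A repeated pair means some other pair never occurs (only 15 distinct pairs out of 25), so the squares are not orthogonal.
Conclusion: NO.

NO


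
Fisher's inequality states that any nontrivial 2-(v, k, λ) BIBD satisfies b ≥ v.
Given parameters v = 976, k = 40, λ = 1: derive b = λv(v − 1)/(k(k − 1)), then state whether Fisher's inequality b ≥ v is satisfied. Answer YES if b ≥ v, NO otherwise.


b = λv(v − 1)/(k(k − 1)) = 1·976·975/(40·39) = 951600/1560 = 610.
Compare with v = 976: b < v, so Fisher's inequality fails.

NO


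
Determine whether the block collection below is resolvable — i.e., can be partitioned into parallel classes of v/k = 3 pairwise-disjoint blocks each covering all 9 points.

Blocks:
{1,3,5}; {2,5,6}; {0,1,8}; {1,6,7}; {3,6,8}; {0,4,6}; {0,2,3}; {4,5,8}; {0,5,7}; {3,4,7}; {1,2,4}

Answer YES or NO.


v = 9, block size k = 3, number of blocks = 11.
For resolvability, blocks must partition into parallel classes of size v/k = 3.
Total blocks must therefore be a multiple of 3: 11 = 3·3 + 2 ⇒ not divisible ✗.
Resolvable? NO.

NO


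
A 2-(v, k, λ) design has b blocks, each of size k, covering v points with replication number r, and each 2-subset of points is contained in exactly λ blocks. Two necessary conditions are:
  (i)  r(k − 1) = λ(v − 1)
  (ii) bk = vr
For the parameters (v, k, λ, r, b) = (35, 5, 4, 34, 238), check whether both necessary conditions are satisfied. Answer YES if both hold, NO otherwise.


Condition (i): r(k − 1) = 34·4 = 136; λ(v − 1) = 4·34 = 136. Match? YES.
Condition (ii): bk = 238·5 = 1190; vr = 35·34 = 1190. Match? YES.
Both conditions hold? YES.

YES


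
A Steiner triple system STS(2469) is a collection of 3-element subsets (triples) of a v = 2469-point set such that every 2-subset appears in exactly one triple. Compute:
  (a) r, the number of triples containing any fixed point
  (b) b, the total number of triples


An STS(v) is a 2-(v, 3, 1) BIBD: block size k = 3, λ = 1.
Replication: r(k − 1) = λ(v − 1) ⇒ r·2 = 2469 − 1 = 2468 ⇒ r = 1234.
Block count: b = v(v − 1)/6 = 2469·2468/6 = 6093492/6 = 1015582.
(Check via bk = vr: 1015582·3 = 3046746 = 2469·1234 = 3046746 ✓.)

r = 1234, b = 1015582.


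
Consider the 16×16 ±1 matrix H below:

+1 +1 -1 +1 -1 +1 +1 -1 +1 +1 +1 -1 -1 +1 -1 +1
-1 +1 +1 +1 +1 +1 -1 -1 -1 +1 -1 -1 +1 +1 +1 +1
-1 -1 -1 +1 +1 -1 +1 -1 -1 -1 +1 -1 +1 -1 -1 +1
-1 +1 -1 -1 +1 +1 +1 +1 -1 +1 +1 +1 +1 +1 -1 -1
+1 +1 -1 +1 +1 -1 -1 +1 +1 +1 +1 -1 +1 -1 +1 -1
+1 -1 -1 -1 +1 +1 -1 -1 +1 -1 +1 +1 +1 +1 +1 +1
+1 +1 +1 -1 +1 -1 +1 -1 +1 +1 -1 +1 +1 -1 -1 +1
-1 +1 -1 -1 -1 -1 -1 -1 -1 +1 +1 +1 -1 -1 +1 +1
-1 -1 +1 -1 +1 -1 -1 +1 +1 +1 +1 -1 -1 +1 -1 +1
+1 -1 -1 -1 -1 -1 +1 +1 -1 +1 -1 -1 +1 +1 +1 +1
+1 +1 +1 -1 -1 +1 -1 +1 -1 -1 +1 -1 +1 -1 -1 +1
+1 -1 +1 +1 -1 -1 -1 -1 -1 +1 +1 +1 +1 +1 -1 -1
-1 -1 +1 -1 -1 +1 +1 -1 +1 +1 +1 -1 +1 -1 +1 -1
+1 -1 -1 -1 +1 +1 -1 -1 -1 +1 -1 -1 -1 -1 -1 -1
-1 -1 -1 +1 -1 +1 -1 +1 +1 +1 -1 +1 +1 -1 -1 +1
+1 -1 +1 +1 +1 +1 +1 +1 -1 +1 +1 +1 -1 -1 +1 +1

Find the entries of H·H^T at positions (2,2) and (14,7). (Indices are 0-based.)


Row 2 of H: [-1, -1, -1, 1, 1, -1, 1, -1, -1, -1, 1, -1, 1, -1, -1, 1].
Row 7 of H: [-1, 1, -1, -1, -1, -1, -1, -1, -1, 1, 1, 1, -1, -1, 1, 1].
Row 14 of H: [-1, -1, -1, 1, -1, 1, -1, 1, 1, 1, -1, 1, 1, -1, -1, 1].
(H·H^T)[2][2] = Σ_j H[2][j]·H[2][j] = (-1)² + (-1)² + (-1)² + (1)² + (1)² + (-1)² + (1)² + (-1)² + (-1)² + (-1)² + (1)² + (-1)² + (1)² + (-1)² + (-1)² + (1)² = 1 + 1 + 1 + 1 + 1 + 1 + 1 + 1 + 1 + 1 + 1 + 1 + 1 + 1 + 1 + 1 = 16.
(H·H^T)[14][7] = Σ_j H[14][j]·H[7][j] = (-1)·(-1) + (-1)·(1) + (-1)·(-1) + (1)·(-1) + (-1)·(-1) + (1)·(-1) + (-1)·(-1) + (1)·(-1) + (1)·(-1) + (1)·(1) + (-1)·(1) + (1)·(1) + (1)·(-1) + (-1)·(-1) + (-1)·(1) + (1)·(1) = 1 + -1 + 1 + -1 + 1 + -1 + 1 + -1 + -1 + 1 + -1 + 1 + -1 + 1 + -1 + 1 = 0.
So rows 14 and 7 are orthogonal; the diagonal entry equals n = 16.

(2,2) entry = 16; (14,7) entry = 0.


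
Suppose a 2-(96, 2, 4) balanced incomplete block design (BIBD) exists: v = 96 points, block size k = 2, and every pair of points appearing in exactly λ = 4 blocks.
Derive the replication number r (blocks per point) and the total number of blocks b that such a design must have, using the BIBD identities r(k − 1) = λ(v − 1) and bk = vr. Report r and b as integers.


Any 2-(v, k, λ) BIBD satisfies two necessary conditions:
  (i)  Each point sits in r blocks, and counting incidences through any fixed point gives r(k − 1) = λ(v − 1), so r = λ(v − 1)/(k − 1).
  (ii) Total incidences bk = vr, so b = vr/k.
Step 1: r = λ(v − 1)/(k − 1) = 4·(96 − 1)/(2 − 1) = 4·95/1 = 380/1 = 380.
Step 2: b = vr/k = 96·380/2 = 36480/2 = 18240.
Check integrality: r = 380 ∈ Z ✓, b = 18240 ∈ Z ✓.
(These identities are necessary conditions: they determine r and b for any design with these parameters, but do not by themselves prove that one exists.)

r = 380, b = 18240.


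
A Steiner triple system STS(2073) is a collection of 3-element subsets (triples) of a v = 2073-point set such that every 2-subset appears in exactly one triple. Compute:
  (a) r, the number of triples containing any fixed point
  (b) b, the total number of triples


An STS(v) is a 2-(v, 3, 1) BIBD: block size k = 3, λ = 1.
Replication: r(k − 1) = λ(v − 1) ⇒ r·2 = 2073 − 1 = 2072 ⇒ r = 1036.
Block count: b = v(v − 1)/6 = 2073·2072/6 = 4295256/6 = 715876.
(Check via bk = vr: 715876·3 = 2147628 = 2073·1036 = 2147628 ✓.)

r = 1036, b = 715876.


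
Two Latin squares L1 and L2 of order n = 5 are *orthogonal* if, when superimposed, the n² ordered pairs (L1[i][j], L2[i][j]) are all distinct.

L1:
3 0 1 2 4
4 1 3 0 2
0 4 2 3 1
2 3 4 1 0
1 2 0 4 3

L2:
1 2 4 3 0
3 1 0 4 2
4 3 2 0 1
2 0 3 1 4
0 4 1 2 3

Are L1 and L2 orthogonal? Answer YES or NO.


Form the n² = 25 superimposed pairs (L1[i][j], L2[i][j]), row by row (rows and columns indexed from 0):
row 0: (3,1) (0,2) (1,4) (2,3) (4,0)
row 1: (4,3) (1,1) (3,0) (0,4) (2,2)
row 2: (0,4) (4,3) (2,2) (3,0) (1,1)
row 3: (2,2) (3,0) (4,3) (1,1) (0,4)
row 4: (1,0) (2,4) (0,1) (4,2) (3,3)
Orthogonality requires all 25 pairs distinct.
But the pair (0,4) repeats: cell (1,3) has L1 = 0, L2 = 4, and cell (2,0) has L1 = 0, L2 = 4.
A repeated pair means some other pair never occurs (only 15 distinct pairs out of 25), so the squares are not orthogonal.
Conclusion: NO.

NO


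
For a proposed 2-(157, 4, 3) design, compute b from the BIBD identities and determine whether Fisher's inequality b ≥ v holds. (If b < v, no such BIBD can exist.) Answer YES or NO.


b = λv(v − 1)/(k(k − 1)) = 3·157·156/(4·3) = 73476/12 = 6123.
Compare with v = 157: b ≥ v, so Fisher's inequality holds.

YES


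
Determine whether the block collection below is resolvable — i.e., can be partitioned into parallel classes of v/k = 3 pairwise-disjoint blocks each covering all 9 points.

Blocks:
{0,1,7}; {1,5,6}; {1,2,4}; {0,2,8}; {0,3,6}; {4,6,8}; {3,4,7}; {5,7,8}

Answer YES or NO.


v = 9, block size k = 3, number of blocks = 8.
For resolvability, blocks must partition into parallel classes of size v/k = 3.
Total blocks must therefore be a multiple of 3: 8 = 3·2 + 2 ⇒ not divisible ✗.
Resolvable? NO.

NO


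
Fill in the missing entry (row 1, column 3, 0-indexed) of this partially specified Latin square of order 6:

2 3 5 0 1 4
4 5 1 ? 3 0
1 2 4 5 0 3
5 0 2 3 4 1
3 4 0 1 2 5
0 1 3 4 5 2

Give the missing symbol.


Row 1 contains symbols [0, 1, 3, 4, 5] — missing [2].
Column 3 contains symbols [0, 1, 3, 4, 5] — missing [2].
The missing symbol must appear in both missing sets; intersection = [2].
Therefore the hidden value is 2.

Missing value = 2.


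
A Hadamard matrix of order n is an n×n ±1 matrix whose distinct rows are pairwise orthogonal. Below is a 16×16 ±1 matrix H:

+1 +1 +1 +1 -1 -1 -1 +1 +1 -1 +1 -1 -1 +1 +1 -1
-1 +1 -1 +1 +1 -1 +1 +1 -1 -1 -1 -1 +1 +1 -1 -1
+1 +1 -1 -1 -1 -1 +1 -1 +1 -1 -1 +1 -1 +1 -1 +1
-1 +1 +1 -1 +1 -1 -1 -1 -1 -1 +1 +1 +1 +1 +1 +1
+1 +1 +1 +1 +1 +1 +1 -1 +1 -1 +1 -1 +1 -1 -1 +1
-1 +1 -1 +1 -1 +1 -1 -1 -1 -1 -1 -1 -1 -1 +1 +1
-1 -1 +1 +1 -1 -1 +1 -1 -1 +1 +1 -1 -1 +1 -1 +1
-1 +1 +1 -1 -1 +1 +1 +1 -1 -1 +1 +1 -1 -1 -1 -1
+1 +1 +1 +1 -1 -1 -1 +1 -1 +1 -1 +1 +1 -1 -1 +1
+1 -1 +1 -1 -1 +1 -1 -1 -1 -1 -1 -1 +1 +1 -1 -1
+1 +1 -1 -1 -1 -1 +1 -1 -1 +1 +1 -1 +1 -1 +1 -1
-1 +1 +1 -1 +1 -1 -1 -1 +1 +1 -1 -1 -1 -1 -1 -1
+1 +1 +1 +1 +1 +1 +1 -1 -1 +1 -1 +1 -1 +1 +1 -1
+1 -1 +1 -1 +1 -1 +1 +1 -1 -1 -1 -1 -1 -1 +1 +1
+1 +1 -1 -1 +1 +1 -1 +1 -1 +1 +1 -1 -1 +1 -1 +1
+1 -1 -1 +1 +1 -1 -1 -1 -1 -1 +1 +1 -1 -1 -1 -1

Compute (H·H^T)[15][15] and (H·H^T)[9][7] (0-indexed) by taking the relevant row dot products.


Row 7 of H: [-1, 1, 1, -1, -1, 1, 1, 1, -1, -1, 1, 1, -1, -1, -1, -1].
Row 9 of H: [1, -1, 1, -1, -1, 1, -1, -1, -1, -1, -1, -1, 1, 1, -1, -1].
Row 15 of H: [1, -1, -1, 1, 1, -1, -1, -1, -1, -1, 1, 1, -1, -1, -1, -1].
(H·H^T)[15][15] = Σ_j H[15][j]·H[15][j] = (1)² + (-1)² + (-1)² + (1)² + (1)² + (-1)² + (-1)² + (-1)² + (-1)² + (-1)² + (1)² + (1)² + (-1)² + (-1)² + (-1)² + (-1)² = 1 + 1 + 1 + 1 + 1 + 1 + 1 + 1 + 1 + 1 + 1 + 1 + 1 + 1 + 1 + 1 = 16.
(H·H^T)[9][7] = Σ_j H[9][j]·H[7][j] = (1)·(-1) + (-1)·(1) + (1)·(1) + (-1)·(-1) + (-1)·(-1) + (1)·(1) + (-1)·(1) + (-1)·(1) + (-1)·(-1) + (-1)·(-1) + (-1)·(1) + (-1)·(1) + (1)·(-1) + (1)·(-1) + (-1)·(-1) + (-1)·(-1) = -1 + -1 + 1 + 1 + 1 + 1 + -1 + -1 + 1 + 1 + -1 + -1 + -1 + -1 + 1 + 1 = 0.
So rows 9 and 7 are orthogonal; the diagonal entry equals n = 16.

(15,15) entry = 16; (9,7) entry = 0.


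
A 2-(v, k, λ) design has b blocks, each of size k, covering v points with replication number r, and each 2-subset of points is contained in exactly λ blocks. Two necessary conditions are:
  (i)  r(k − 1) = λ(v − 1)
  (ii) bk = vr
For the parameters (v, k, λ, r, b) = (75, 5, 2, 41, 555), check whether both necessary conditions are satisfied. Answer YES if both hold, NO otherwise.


Condition (i): r(k − 1) = 41·4 = 164; λ(v − 1) = 2·74 = 148. Match? NO.
Condition (ii): bk = 555·5 = 2775; vr = 75·41 = 3075. Match? NO.
Both conditions hold? NO.

NO


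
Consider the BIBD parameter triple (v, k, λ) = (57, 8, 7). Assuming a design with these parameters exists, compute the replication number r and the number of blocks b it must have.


Any 2-(v, k, λ) BIBD satisfies two necessary conditions:
  (i)  Each point sits in r blocks, and counting incidences through any fixed point gives r(k − 1) = λ(v − 1), so r = λ(v − 1)/(k − 1).
  (ii) Total incidences bk = vr, so b = vr/k.
Step 1: r = λ(v − 1)/(k − 1) = 7·(57 − 1)/(8 − 1) = 7·56/7 = 392/7 = 56.
Step 2: b = vr/k = 57·56/8 = 3192/8 = 399.
Check integrality: r = 56 ∈ Z ✓, b = 399 ∈ Z ✓.
(These identities are necessary conditions: they determine r and b for any design with these parameters, but do not by themselves prove that one exists.)

r = 56, b = 399.


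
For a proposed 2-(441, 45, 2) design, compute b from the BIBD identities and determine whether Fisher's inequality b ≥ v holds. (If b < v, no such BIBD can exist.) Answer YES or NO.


b = λv(v − 1)/(k(k − 1)) = 2·441·440/(45·44) = 388080/1980 = 196.
Compare with v = 441: b < v, so Fisher's inequality fails.

NO


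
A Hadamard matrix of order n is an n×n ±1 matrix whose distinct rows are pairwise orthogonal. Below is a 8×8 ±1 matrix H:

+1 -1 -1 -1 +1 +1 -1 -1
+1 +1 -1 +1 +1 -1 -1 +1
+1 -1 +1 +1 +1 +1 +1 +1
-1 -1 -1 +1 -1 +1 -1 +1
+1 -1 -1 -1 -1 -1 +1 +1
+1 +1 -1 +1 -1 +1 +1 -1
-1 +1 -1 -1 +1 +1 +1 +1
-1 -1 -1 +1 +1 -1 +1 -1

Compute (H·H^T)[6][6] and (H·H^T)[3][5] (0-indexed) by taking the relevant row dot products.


Row 3 of H: [-1, -1, -1, 1, -1, 1, -1, 1].
Row 5 of H: [1, 1, -1, 1, -1, 1, 1, -1].
Row 6 of H: [-1, 1, -1, -1, 1, 1, 1, 1].
(H·H^T)[6][6] = Σ_j H[6][j]·H[6][j] = (-1)² + (1)² + (-1)² + (-1)² + (1)² + (1)² + (1)² + (1)² = 1 + 1 + 1 + 1 + 1 + 1 + 1 + 1 = 8.
(H·H^T)[3][5] = Σ_j H[3][j]·H[5][j] = (-1)·(1) + (-1)·(1) + (-1)·(-1) + (1)·(1) + (-1)·(-1) + (1)·(1) + (-1)·(1) + (1)·(-1) = -1 + -1 + 1 + 1 + 1 + 1 + -1 + -1 = 0.
So rows 3 and 5 are orthogonal; the diagonal entry equals n = 8.

(6,6) entry = 8; (3,5) entry = 0.


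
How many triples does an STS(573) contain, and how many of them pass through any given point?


An STS(v) is a 2-(v, 3, 1) BIBD: block size k = 3, λ = 1.
Replication: r(k − 1) = λ(v − 1) ⇒ r·2 = 573 − 1 = 572 ⇒ r = 286.
Block count: b = v(v − 1)/6 = 573·572/6 = 327756/6 = 54626.
(Check via bk = vr: 54626·3 = 163878 = 573·286 = 163878 ✓.)

r = 286, b = 54626.


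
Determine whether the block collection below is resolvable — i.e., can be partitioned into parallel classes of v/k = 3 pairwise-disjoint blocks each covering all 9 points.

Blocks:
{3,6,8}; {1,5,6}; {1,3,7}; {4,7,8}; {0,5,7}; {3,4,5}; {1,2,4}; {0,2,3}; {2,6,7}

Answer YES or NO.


v = 9, block size k = 3, number of blocks = 9.
For resolvability, blocks must partition into parallel classes of size v/k = 3.
Total blocks must therefore be a multiple of 3: 9 = 3·3 + 0 ⇒ divisible ✓.
Consider block {1,3,7}. It intersects every other block in the collection, so no parallel class of size 3 can contain it.
Since every block must belong to some parallel class in a resolution, the collection cannot be partitioned into parallel classes.
Resolvable? NO.

NO


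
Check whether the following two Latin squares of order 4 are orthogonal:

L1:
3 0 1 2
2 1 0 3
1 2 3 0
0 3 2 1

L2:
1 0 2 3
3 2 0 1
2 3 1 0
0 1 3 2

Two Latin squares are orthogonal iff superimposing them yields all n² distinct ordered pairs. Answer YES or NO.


Form the n² = 16 superimposed pairs (L1[i][j], L2[i][j]), row by row (rows and columns indexed from 0):
row 0: (3,1) (0,0) (1,2) (2,3)
row 1: (2,3) (1,2) (0,0) (3,1)
row 2: (1,2) (2,3) (3,1) (0,0)
row 3: (0,0) (3,1) (2,3) (1,2)
Orthogonality requires all 16 pairs distinct.
But the pair (2,3) repeats: cell (0,3) has L1 = 2, L2 = 3, and cell (1,0) has L1 = 2, L2 = 3.
A repeated pair means some other pair never occurs (only 4 distinct pairs out of 16), so the squares are not orthogonal.
Conclusion: NO.

NO


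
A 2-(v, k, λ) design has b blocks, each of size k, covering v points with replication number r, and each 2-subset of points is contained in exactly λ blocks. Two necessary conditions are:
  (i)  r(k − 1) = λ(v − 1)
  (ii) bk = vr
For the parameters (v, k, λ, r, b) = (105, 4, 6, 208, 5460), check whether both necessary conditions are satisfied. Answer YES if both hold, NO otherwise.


Condition (i): r(k − 1) = 208·3 = 624; λ(v − 1) = 6·104 = 624. Match? YES.
Condition (ii): bk = 5460·4 = 21840; vr = 105·208 = 21840. Match? YES.
Both conditions hold? YES.

YES


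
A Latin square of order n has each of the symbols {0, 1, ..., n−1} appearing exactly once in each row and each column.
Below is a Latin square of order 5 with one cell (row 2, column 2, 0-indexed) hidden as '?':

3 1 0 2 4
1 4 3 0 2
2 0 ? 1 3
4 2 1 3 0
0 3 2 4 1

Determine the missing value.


Row 2 contains symbols [0, 1, 2, 3] — missing [4].
Column 2 contains symbols [0, 1, 2, 3] — missing [4].
The missing symbol must appear in both missing sets; intersection = [4].
Therefore the hidden value is 4.

Missing value = 4.


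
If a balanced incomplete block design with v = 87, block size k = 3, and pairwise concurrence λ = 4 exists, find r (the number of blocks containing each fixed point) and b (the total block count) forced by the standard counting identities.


Any 2-(v, k, λ) BIBD satisfies two necessary conditions:
  (i)  Each point sits in r blocks, and counting incidences through any fixed point gives r(k − 1) = λ(v − 1), so r = λ(v − 1)/(k − 1).
  (ii) Total incidences bk = vr, so b = vr/k.
Step 1: r = λ(v − 1)/(k − 1) = 4·(87 − 1)/(3 − 1) = 4·86/2 = 344/2 = 172.
Step 2: b = vr/k = 87·172/3 = 14964/3 = 4988.
Check integrality: r = 172 ∈ Z ✓, b = 4988 ∈ Z ✓.
(These identities are necessary conditions: they determine r and b for any design with these parameters, but do not by themselves prove that one exists.)

r = 172, b = 4988.


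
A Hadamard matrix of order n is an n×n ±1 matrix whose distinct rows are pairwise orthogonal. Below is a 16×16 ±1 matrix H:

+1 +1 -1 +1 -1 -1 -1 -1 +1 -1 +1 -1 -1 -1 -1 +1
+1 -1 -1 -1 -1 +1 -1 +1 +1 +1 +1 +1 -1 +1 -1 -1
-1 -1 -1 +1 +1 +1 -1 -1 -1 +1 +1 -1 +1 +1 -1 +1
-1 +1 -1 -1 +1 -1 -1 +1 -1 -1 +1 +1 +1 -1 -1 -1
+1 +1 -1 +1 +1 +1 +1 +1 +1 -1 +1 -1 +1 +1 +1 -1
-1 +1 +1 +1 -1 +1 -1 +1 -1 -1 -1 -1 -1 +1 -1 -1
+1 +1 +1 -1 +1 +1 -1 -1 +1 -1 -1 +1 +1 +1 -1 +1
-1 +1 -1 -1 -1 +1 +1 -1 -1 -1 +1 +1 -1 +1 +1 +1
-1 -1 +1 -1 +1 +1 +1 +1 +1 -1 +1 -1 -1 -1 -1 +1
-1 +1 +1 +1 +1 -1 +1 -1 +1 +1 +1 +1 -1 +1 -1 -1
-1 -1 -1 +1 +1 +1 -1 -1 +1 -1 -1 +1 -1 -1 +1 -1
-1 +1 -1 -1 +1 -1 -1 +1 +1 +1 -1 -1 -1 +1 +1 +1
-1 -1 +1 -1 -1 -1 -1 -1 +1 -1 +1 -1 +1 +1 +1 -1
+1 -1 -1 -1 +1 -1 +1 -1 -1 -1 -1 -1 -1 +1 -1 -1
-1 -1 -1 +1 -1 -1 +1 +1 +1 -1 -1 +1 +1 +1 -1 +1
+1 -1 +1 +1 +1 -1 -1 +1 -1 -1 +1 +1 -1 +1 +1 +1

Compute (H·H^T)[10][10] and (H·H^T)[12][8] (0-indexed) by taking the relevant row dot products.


Row 8 of H: [-1, -1, 1, -1, 1, 1, 1, 1, 1, -1, 1, -1, -1, -1, -1, 1].
Row 10 of H: [-1, -1, -1, 1, 1, 1, -1, -1, 1, -1, -1, 1, -1, -1, 1, -1].
Row 12 of H: [-1, -1, 1, -1, -1, -1, -1, -1, 1, -1, 1, -1, 1, 1, 1, -1].
(H·H^T)[10][10] = Σ_j H[10][j]·H[10][j] = (-1)² + (-1)² + (-1)² + (1)² + (1)² + (1)² + (-1)² + (-1)² + (1)² + (-1)² + (-1)² + (1)² + (-1)² + (-1)² + (1)² + (-1)² = 1 + 1 + 1 + 1 + 1 + 1 + 1 + 1 + 1 + 1 + 1 + 1 + 1 + 1 + 1 + 1 = 16.
(H·H^T)[12][8] = Σ_j H[12][j]·H[8][j] = (-1)·(-1) + (-1)·(-1) + (1)·(1) + (-1)·(-1) + (-1)·(1) + (-1)·(1) + (-1)·(1) + (-1)·(1) + (1)·(1) + (-1)·(-1) + (1)·(1) + (-1)·(-1) + (1)·(-1) + (1)·(-1) + (1)·(-1) + (-1)·(1) = 1 + 1 + 1 + 1 + -1 + -1 + -1 + -1 + 1 + 1 + 1 + 1 + -1 + -1 + -1 + -1 = 0.
So rows 12 and 8 are orthogonal; the diagonal entry equals n = 16.

(10,10) entry = 16; (12,8) entry = 0.


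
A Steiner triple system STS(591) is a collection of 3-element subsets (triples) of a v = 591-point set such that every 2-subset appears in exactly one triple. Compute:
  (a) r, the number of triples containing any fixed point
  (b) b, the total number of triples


An STS(v) is a 2-(v, 3, 1) BIBD: block size k = 3, λ = 1.
Replication: r(k − 1) = λ(v − 1) ⇒ r·2 = 591 − 1 = 590 ⇒ r = 295.
Block count: b = v(v − 1)/6 = 591·590/6 = 348690/6 = 58115.
(Check via bk = vr: 58115·3 = 174345 = 591·295 = 174345 ✓.)

r = 295, b = 58115.


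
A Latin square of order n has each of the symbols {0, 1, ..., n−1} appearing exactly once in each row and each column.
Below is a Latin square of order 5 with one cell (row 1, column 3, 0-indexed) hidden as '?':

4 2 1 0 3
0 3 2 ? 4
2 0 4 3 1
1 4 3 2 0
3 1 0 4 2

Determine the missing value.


Row 1 contains symbols [0, 2, 3, 4] — missing [1].
Column 3 contains symbols [0, 2, 3, 4] — missing [1].
The missing symbol must appear in both missing sets; intersection = [1].
Therefore the hidden value is 1.

Missing value = 1.


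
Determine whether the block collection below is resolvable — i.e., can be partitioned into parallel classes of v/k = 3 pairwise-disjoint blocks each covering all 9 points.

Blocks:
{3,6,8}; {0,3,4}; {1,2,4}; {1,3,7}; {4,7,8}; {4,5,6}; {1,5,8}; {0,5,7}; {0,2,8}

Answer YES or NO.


v = 9, block size k = 3, number of blocks = 9.
For resolvability, blocks must partition into parallel classes of size v/k = 3.
Total blocks must therefore be a multiple of 3: 9 = 3·3 + 0 ⇒ divisible ✓.
Consider block {0,3,4}. The only other block(s) in the collection disjoint from it are {1,5,8} — just 1 block(s). Any parallel class containing {0,3,4} would need 2 other blocks each disjoint from it, so no parallel class of size 3 can contain {0,3,4}.
Since every block must belong to some parallel class in a resolution, the collection cannot be partitioned into parallel classes.
Resolvable? NO.

NO


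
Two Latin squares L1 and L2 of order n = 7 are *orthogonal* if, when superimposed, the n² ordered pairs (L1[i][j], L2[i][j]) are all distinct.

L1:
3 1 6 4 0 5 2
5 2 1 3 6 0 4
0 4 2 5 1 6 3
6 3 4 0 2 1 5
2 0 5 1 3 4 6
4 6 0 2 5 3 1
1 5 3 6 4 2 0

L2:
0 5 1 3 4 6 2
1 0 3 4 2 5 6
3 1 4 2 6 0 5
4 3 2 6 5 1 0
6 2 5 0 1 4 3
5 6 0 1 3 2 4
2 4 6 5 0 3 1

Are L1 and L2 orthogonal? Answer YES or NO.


Form the n² = 49 superimposed pairs (L1[i][j], L2[i][j]), row by row (rows and columns indexed from 0):
row 0: (3,0) (1,5) (6,1) (4,3) (0,4) (5,6) (2,2)
row 1: (5,1) (2,0) (1,3) (3,4) (6,2) (0,5) (4,6)
row 2: (0,3) (4,1) (2,4) (5,2) (1,6) (6,0) (3,5)
row 3: (6,4) (3,3) (4,2) (0,6) (2,5) (1,1) (5,0)
row 4: (2,6) (0,2) (5,5) (1,0) (3,1) (4,4) (6,3)
row 5: (4,5) (6,6) (0,0) (2,1) (5,3) (3,2) (1,4)
row 6: (1,2) (5,4) (3,6) (6,5) (4,0) (2,3) (0,1)
Orthogonality requires all 49 pairs distinct.
Check by first coordinate: for each symbol s of L1, list the L2 entries in the n cells where L1 = s; they must all differ.
  L1 = 0: L2 entries (in reading order) 4, 5, 3, 6, 2, 0, 1 — all 7 distinct ✓
  L1 = 1: L2 entries (in reading order) 5, 3, 6, 1, 0, 4, 2 — all 7 distinct ✓
  L1 = 2: L2 entries (in reading order) 2, 0, 4, 5, 6, 1, 3 — all 7 distinct ✓
  L1 = 3: L2 entries (in reading order) 0, 4, 5, 3, 1, 2, 6 — all 7 distinct ✓
  L1 = 4: L2 entries (in reading order) 3, 6, 1, 2, 4, 5, 0 — all 7 distinct ✓
  L1 = 5: L2 entries (in reading order) 6, 1, 2, 0, 5, 3, 4 — all 7 distinct ✓
  L1 = 6: L2 entries (in reading order) 1, 2, 0, 4, 3, 6, 5 — all 7 distinct ✓
Every symbol of L1 meets every symbol of L2 exactly once, so all 49 pairs are distinct (49 of 49).
Conclusion: YES.

YES


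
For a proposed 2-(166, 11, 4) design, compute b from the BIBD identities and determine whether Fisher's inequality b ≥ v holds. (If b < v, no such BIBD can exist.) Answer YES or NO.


r = λ(v − 1)/(k − 1) = 4·165/10 = 66.
b = vr/k = 166·66/11 = 996.
Fisher's inequality: b ≥ v ⇔ 996 ≥ 166? YES.

YES


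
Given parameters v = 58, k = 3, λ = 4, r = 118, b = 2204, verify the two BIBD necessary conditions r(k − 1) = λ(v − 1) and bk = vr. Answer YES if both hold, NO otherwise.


Condition (i): r(k − 1) = 118·2 = 236; λ(v − 1) = 4·57 = 228. Match? NO.
Condition (ii): bk = 2204·3 = 6612; vr = 58·118 = 6844. Match? NO.
Both conditions hold? NO.

NO


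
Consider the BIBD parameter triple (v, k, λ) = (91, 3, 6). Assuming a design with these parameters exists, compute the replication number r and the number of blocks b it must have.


Any 2-(v, k, λ) BIBD satisfies two necessary conditions:
  (i)  Each point sits in r blocks, and counting incidences through any fixed point gives r(k − 1) = λ(v − 1), so r = λ(v − 1)/(k − 1).
  (ii) Total incidences bk = vr, so b = vr/k.
Step 1: r = λ(v − 1)/(k − 1) = 6·(91 − 1)/(3 − 1) = 6·90/2 = 540/2 = 270.
Step 2: b = vr/k = 91·270/3 = 24570/3 = 8190.
Check integrality: r = 270 ∈ Z ✓, b = 8190 ∈ Z ✓.
(These identities are necessary conditions: they determine r and b for any design with these parameters, but do not by themselves prove that one exists.)

r = 270, b = 8190.


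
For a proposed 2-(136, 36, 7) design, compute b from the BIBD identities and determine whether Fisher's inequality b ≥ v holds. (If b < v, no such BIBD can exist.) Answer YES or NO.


b = λv(v − 1)/(k(k − 1)) = 7·136·135/(36·35) = 128520/1260 = 102.
Compare with v = 136: b < v, so Fisher's inequality fails.

NO


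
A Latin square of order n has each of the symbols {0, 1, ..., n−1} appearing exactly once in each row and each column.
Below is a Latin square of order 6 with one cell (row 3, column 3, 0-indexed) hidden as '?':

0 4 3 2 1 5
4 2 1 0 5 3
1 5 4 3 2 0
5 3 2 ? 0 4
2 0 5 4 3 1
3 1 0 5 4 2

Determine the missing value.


Row 3 contains symbols [0, 2, 3, 4, 5] — missing [1].
Column 3 contains symbols [0, 2, 3, 4, 5] — missing [1].
The missing symbol must appear in both missing sets; intersection = [1].
Therefore the hidden value is 1.

Missing value = 1.


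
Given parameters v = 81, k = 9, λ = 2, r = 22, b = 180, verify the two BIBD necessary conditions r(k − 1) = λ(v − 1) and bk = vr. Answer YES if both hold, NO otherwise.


Condition (i): r(k − 1) = 22·8 = 176; λ(v − 1) = 2·80 = 160. Match? NO.
Condition (ii): bk = 180·9 = 1620; vr = 81·22 = 1782. Match? NO.
Both conditions hold? NO.

NO


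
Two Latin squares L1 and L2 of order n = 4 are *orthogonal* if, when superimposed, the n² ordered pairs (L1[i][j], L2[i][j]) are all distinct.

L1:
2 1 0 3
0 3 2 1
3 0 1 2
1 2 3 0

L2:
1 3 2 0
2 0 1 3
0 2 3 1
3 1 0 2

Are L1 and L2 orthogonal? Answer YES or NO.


Form the n² = 16 superimposed pairs (L1[i][j], L2[i][j]), row by row (rows and columns indexed from 0):
row 0: (2,1) (1,3) (0,2) (3,0)
row 1: (0,2) (3,0) (2,1) (1,3)
row 2: (3,0) (0,2) (1,3) (2,1)
row 3: (1,3) (2,1) (3,0) (0,2)
Orthogonality requires all 16 pairs distinct.
But the pair (0,2) repeats: cell (0,2) has L1 = 0, L2 = 2, and cell (1,0) has L1 = 0, L2 = 2.
A repeated pair means some other pair never occurs (only 4 distinct pairs out of 16), so the squares are not orthogonal.
Conclusion: NO.

NO
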